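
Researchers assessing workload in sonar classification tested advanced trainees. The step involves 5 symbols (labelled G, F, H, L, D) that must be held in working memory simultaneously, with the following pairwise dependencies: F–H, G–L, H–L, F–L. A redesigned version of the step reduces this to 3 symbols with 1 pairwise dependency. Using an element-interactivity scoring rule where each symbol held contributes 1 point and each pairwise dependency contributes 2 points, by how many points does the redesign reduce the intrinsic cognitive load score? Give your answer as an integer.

Original: 5 × 1 + 4 × 2 = 5 + 8 = 13.
Redesigned: 3 × 1 + 1 × 2 = 3 + 2 = 5.
Reduction = 13 − 5 = 8.

8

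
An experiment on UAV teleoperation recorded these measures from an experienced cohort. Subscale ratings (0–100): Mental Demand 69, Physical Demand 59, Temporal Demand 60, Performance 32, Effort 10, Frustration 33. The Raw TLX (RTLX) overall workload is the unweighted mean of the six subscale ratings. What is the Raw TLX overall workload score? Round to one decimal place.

Sum of ratings = 69 + 59 + 60 + 32 + 10 + 33 = 263.
RTLX = 263 / 6 = 43.8333 ≈ 43.8.

43.8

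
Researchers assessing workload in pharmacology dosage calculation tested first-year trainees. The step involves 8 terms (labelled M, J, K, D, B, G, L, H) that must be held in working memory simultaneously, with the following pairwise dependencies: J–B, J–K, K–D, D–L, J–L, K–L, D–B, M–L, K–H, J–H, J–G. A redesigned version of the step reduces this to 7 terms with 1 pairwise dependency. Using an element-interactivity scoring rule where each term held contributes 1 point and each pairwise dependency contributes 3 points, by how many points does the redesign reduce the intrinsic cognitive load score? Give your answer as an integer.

Original: 8 × 1 + 11 × 3 = 8 + 33 = 41.
Redesigned: 7 × 1 + 1 × 3 = 7 + 3 = 10.
Reduction = 41 − 10 = 31.

31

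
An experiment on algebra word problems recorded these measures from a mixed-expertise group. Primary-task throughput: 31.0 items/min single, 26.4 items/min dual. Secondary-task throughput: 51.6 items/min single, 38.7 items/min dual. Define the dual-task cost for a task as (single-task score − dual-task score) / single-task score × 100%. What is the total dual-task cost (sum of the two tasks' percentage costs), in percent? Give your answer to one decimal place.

Primary cost = (31.0 − 26.4) / 31.0 × 100% = 14.8387%.
Secondary cost = (51.6 − 38.7) / 51.6 × 100% = 25.0000%.
Total = 14.8387% + 25.0000% = 39.8387% ≈ 39.8%.

39.8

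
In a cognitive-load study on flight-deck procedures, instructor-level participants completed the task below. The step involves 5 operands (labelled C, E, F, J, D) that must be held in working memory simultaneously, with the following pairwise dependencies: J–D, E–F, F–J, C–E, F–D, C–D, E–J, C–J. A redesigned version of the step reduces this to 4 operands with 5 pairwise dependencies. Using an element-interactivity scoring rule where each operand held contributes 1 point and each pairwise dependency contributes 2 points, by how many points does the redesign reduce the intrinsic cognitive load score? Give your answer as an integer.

Original: 5 × 1 + 8 × 2 = 5 + 16 = 21.
Redesigned: 4 × 1 + 5 × 2 = 4 + 10 = 14.
Reduction = 21 − 14 = 7.

7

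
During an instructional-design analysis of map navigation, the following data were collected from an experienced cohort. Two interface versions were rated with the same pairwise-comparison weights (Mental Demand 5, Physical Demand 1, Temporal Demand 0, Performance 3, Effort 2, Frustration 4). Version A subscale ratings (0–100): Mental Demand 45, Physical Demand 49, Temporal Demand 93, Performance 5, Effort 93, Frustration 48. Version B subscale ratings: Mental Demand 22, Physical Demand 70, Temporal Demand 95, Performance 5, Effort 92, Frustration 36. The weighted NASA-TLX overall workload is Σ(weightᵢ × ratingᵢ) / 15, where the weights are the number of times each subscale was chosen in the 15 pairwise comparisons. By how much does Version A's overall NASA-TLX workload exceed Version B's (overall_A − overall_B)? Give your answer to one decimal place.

9.6

Version A weighted sum = 5·45 + 1·49 + 0·93 + 3·5 + 2·93 + 4·48 = 225 + 49 + 0 + 15 + 186 + 192 = 667; overall_A = 667/15 = 44.4667.
Version B weighted sum = 5·22 + 1·70 + 0·95 + 3·5 + 2·92 + 4·36 = 110 + 70 + 0 + 15 + 184 + 144 = 523; overall_B = 523/15 = 34.8667.
Difference = 44.4667 − 34.8667 = 9.6000 ≈ 9.6.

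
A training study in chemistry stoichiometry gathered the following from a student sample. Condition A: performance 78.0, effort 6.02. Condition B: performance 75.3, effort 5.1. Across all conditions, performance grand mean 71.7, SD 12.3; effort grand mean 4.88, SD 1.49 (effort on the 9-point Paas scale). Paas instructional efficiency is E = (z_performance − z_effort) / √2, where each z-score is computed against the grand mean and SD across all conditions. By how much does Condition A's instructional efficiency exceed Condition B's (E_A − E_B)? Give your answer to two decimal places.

-0.28

Condition A: z_P = (78.0 − 71.7)/12.3 = 0.5122; z_E = (6.02 − 4.88)/1.49 = 0.7651; E_A = (0.5122 − 0.7651)/√2 = -0.1788.
Condition B: z_P = (75.3 − 71.7)/12.3 = 0.2927; z_E = (5.1 − 4.88)/1.49 = 0.1477; E_B = (0.2927 − 0.1477)/√2 = 0.1025.
E_A − E_B = -0.1788 − 0.1025 = -0.2813 ≈ -0.28.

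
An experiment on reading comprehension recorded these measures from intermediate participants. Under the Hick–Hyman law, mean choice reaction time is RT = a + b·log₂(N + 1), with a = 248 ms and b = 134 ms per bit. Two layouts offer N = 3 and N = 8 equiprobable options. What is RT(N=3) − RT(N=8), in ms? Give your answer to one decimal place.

RT(3) = 248 + 134·log₂(4) = 248 + 134·2.0000 = 516.0000 ms.
RT(8) = 248 + 134·log₂(9) = 248 + 134·3.1699 = 672.7666 ms.
Difference = 516.0000 − 672.7666 = -156.7666 ≈ -156.8 ms.

-156.8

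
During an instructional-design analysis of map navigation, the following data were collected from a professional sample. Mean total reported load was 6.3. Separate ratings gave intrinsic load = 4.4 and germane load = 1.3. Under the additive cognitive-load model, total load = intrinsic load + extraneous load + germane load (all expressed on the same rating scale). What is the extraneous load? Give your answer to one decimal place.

extraneous load = total − intrinsic − germane
             = 6.3 − 4.4 − 1.3 = 0.6.

0.6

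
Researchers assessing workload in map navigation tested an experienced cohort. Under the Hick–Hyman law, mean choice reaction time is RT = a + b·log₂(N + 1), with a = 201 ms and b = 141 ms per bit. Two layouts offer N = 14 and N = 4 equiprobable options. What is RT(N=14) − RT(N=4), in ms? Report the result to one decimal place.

RT(14) = 201 + 141·log₂(15) = 201 + 141·3.9069 = 751.8729 ms.
RT(4) = 201 + 141·log₂(5) = 201 + 141·2.3219 = 528.3879 ms.
Difference = 751.8729 − 528.3879 = 223.4850 ≈ 223.5 ms.

223.5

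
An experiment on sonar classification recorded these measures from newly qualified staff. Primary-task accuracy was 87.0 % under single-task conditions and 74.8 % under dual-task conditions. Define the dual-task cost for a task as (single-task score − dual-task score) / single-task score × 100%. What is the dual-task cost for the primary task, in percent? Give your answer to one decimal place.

Cost = (87.0 − 74.8) / 87.0 × 100%
     = 12.2000 / 87.0 × 100% = 14.0230%.
≈ 14.0%.

14.0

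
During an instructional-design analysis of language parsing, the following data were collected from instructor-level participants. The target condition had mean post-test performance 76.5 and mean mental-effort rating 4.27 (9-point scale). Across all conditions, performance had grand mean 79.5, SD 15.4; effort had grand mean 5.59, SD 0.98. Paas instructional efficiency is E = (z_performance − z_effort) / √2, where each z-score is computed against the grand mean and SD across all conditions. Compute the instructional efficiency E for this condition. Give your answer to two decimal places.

z_performance = (76.5 − 79.5) / 15.4 = -3.0000 / 15.4 = -0.1948.
z_effort = (4.27 − 5.59) / 0.98 = -1.3200 / 0.98 = -1.3469.
z_P − z_E = -0.1948 − (-1.3469) = 1.1521.
E = 1.1521 / √2 = 1.1521 / 1.41421 = 0.8147 ≈ 0.81.

0.81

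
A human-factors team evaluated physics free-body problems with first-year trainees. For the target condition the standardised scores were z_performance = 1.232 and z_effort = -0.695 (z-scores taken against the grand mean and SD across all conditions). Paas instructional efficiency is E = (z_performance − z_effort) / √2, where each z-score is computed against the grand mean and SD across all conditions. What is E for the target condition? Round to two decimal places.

1.36

z_P − z_E = 1.232 − (-0.695) = 1.9270.
E = 1.9270 / √2 = 1.9270 / 1.41421 = 1.3626 ≈ 1.36.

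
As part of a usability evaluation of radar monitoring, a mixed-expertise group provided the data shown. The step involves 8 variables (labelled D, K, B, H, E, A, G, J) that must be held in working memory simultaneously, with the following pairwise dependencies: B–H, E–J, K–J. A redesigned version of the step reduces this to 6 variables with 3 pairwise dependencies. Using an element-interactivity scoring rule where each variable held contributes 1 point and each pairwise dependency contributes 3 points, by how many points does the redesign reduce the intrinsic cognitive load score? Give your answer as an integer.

2

Original: 8 × 1 + 3 × 3 = 8 + 9 = 17.
Redesigned: 6 × 1 + 3 × 3 = 6 + 9 = 15.
Reduction = 17 − 15 = 2.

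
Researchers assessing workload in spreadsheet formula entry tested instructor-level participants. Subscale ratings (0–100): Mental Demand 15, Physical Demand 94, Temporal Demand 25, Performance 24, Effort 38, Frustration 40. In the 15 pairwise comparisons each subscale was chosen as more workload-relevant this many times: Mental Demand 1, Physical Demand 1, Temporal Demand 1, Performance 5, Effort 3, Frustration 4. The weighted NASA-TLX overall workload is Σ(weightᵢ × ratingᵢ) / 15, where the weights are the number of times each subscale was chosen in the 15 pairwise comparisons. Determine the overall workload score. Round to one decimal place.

35.2

The tallies are the weights (they sum to 15).
Weighted sum = 1·15 + 1·94 + 1·25 + 5·24 + 3·38 + 4·40
            = 15 + 94 + 25 + 120 + 114 + 160 = 528.
Overall workload = 528 / 15 = 35.2000 ≈ 35.2.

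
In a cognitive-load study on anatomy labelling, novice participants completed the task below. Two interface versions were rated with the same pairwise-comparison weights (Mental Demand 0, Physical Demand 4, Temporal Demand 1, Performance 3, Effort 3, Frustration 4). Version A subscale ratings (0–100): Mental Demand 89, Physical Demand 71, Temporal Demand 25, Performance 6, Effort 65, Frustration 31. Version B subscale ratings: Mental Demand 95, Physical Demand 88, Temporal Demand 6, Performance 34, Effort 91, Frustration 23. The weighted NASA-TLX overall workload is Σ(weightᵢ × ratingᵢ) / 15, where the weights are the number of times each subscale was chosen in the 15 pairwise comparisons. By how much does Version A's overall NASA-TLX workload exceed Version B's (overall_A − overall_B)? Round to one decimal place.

-11.9

Version A weighted sum = 0·89 + 4·71 + 1·25 + 3·6 + 3·65 + 4·31 = 0 + 284 + 25 + 18 + 195 + 124 = 646; overall_A = 646/15 = 43.0667.
Version B weighted sum = 0·95 + 4·88 + 1·6 + 3·34 + 3·91 + 4·23 = 0 + 352 + 6 + 102 + 273 + 92 = 825; overall_B = 825/15 = 55.0000.
Difference = 43.0667 − 55.0000 = -11.9333 ≈ -11.9.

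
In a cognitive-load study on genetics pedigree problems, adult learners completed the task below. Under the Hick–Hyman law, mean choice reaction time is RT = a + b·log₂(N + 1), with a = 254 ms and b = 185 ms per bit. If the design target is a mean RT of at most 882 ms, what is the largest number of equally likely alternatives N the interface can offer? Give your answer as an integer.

Set 254 + 185·log₂(N + 1) ≤ 882.
log₂(N + 1) ≤ (882 − 254) / 185 = 3.3946.
N + 1 ≤ 2^3.3946 = 10.5166.
N ≤ 9.5166, so the largest integer N is 9.

9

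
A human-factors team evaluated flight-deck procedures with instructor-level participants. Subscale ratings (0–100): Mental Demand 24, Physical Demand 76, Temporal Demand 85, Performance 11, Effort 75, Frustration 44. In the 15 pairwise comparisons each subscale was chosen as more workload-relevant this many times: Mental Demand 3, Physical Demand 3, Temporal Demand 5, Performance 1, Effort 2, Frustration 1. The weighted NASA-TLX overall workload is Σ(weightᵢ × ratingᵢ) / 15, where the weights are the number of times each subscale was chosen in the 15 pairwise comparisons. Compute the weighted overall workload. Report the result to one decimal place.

62.0

The tallies are the weights (they sum to 15).
Weighted sum = 3·24 + 3·76 + 5·85 + 1·11 + 2·75 + 1·44
            = 72 + 228 + 425 + 11 + 150 + 44 = 930.
Overall workload = 930 / 15 = 62.0000 ≈ 62.0.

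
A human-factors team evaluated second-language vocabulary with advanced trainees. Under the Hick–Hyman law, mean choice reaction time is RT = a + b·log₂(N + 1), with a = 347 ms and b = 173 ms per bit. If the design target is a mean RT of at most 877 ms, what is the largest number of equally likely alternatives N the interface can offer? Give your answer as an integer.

Set 347 + 173·log₂(N + 1) ≤ 877.
log₂(N + 1) ≤ (877 − 347) / 173 = 3.0636.
N + 1 ≤ 2^3.0636 = 8.3606.
N ≤ 7.3606, so the largest integer N is 7.

7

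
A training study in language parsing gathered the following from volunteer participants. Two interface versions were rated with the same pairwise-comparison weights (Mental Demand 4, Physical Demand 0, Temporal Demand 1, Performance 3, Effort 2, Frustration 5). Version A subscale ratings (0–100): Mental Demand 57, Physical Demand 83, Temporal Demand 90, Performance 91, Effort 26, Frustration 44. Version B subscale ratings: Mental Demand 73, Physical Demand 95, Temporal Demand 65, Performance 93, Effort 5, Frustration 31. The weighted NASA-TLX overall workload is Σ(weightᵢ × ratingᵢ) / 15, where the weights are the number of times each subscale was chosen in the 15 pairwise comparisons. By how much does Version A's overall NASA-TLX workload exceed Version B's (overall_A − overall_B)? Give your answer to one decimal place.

4.1

Version A weighted sum = 4·57 + 0·83 + 1·90 + 3·91 + 2·26 + 5·44 = 228 + 0 + 90 + 273 + 52 + 220 = 863; overall_A = 863/15 = 57.5333.
Version B weighted sum = 4·73 + 0·95 + 1·65 + 3·93 + 2·5 + 5·31 = 292 + 0 + 65 + 279 + 10 + 155 = 801; overall_B = 801/15 = 53.4000.
Difference = 57.5333 − 53.4000 = 4.1333 ≈ 4.1.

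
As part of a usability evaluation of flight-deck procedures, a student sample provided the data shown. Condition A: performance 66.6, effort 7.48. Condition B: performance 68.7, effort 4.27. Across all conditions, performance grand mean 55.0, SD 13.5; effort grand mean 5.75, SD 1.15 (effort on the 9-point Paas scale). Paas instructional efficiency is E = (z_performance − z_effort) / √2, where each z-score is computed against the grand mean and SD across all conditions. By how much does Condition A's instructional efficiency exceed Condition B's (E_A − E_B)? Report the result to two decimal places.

-2.08

Condition A: z_P = (66.6 − 55.0)/13.5 = 0.8593; z_E = (7.48 − 5.75)/1.15 = 1.5043; E_A = (0.8593 − 1.5043)/√2 = -0.4561.
Condition B: z_P = (68.7 − 55.0)/13.5 = 1.0148; z_E = (4.27 − 5.75)/1.15 = -1.2870; E_B = (1.0148 − (-1.2870))/√2 = 1.6276.
E_A − E_B = -0.4561 − 1.6276 = -2.0837 ≈ -2.08.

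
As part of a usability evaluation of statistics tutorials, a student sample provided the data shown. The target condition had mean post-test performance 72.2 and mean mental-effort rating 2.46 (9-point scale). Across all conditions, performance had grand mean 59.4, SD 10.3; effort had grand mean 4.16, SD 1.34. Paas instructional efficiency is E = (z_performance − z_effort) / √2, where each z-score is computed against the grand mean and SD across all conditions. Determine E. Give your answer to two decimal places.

1.78

z_performance = (72.2 − 59.4) / 10.3 = 12.8000 / 10.3 = 1.2427.
z_effort = (2.46 − 4.16) / 1.34 = -1.7000 / 1.34 = -1.2687.
z_P − z_E = 1.2427 − (-1.2687) = 2.5114.
E = 2.5114 / √2 = 2.5114 / 1.41421 = 1.7758 ≈ 1.78.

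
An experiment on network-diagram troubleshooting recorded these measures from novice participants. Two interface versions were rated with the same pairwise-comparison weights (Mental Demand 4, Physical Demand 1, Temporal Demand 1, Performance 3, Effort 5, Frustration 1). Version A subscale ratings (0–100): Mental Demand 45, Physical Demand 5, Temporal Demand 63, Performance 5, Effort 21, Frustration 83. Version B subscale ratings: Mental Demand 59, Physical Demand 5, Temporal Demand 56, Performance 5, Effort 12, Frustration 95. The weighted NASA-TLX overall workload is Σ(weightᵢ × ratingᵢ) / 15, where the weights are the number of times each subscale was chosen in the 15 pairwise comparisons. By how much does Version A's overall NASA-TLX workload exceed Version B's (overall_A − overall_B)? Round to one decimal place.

Version A weighted sum = 4·45 + 1·5 + 1·63 + 3·5 + 5·21 + 1·83 = 180 + 5 + 63 + 15 + 105 + 83 = 451; overall_A = 451/15 = 30.0667.
Version B weighted sum = 4·59 + 1·5 + 1·56 + 3·5 + 5·12 + 1·95 = 236 + 5 + 56 + 15 + 60 + 95 = 467; overall_B = 467/15 = 31.1333.
Difference = 30.0667 − 31.1333 = -1.0666 ≈ -1.1.

-1.1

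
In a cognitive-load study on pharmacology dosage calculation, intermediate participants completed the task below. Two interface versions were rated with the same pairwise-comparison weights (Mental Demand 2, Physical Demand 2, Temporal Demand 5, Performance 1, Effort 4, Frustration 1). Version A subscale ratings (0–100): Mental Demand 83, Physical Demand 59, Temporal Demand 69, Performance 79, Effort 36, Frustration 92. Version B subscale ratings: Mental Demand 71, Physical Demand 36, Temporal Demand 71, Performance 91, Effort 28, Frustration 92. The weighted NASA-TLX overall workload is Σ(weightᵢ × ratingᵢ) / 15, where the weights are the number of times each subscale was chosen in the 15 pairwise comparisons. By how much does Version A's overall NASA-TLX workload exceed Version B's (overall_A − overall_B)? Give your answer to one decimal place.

Version A weighted sum = 2·83 + 2·59 + 5·69 + 1·79 + 4·36 + 1·92 = 166 + 118 + 345 + 79 + 144 + 92 = 944; overall_A = 944/15 = 62.9333.
Version B weighted sum = 2·71 + 2·36 + 5·71 + 1·91 + 4·28 + 1·92 = 142 + 72 + 355 + 91 + 112 + 92 = 864; overall_B = 864/15 = 57.6000.
Difference = 62.9333 − 57.6000 = 5.3333 ≈ 5.3.

5.3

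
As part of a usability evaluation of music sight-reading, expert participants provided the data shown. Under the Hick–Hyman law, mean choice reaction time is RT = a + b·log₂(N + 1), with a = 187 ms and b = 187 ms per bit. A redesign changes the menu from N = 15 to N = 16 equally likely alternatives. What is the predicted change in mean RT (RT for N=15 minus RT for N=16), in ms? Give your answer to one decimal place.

-16.4

RT(15) = 187 + 187·log₂(16) = 187 + 187·4.0000 = 935.0000 ms.
RT(16) = 187 + 187·log₂(17) = 187 + 187·4.0875 = 951.3625 ms.
Difference = 935.0000 − 951.3625 = -16.3625 ≈ -16.4 ms.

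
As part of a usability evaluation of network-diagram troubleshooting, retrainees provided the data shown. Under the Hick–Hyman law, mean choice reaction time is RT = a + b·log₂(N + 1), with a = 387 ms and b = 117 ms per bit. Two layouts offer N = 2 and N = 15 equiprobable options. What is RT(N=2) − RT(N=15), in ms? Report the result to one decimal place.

-282.6

RT(2) = 387 + 117·log₂(3) = 387 + 117·1.5850 = 572.4450 ms.
RT(15) = 387 + 117·log₂(16) = 387 + 117·4.0000 = 855.0000 ms.
Difference = 572.4450 − 855.0000 = -282.5550 ≈ -282.6 ms.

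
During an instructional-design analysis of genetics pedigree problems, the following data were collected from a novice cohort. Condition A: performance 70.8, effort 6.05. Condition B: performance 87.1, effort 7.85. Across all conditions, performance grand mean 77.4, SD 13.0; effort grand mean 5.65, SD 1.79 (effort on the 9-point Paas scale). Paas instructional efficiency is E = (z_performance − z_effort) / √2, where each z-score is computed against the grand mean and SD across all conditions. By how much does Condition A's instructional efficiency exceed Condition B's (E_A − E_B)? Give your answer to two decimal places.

-0.18

Condition A: z_P = (70.8 − 77.4)/13.0 = -0.5077; z_E = (6.05 − 5.65)/1.79 = 0.2235; E_A = (-0.5077 − 0.2235)/√2 = -0.5170.
Condition B: z_P = (87.1 − 77.4)/13.0 = 0.7462; z_E = (7.85 − 5.65)/1.79 = 1.2291; E_B = (0.7462 − 1.2291)/√2 = -0.3415.
E_A − E_B = -0.5170 − (-0.3415) = -0.1755 ≈ -0.18.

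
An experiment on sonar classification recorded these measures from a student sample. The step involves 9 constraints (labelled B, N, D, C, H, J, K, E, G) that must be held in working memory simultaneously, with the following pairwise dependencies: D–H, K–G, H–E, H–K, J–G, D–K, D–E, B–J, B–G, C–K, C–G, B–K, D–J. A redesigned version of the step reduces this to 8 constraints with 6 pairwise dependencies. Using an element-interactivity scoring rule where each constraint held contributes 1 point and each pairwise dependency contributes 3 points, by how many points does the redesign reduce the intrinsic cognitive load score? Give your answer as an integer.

Original: 9 × 1 + 13 × 3 = 9 + 39 = 48.
Redesigned: 8 × 1 + 6 × 3 = 8 + 18 = 26.
Reduction = 48 − 26 = 22.

22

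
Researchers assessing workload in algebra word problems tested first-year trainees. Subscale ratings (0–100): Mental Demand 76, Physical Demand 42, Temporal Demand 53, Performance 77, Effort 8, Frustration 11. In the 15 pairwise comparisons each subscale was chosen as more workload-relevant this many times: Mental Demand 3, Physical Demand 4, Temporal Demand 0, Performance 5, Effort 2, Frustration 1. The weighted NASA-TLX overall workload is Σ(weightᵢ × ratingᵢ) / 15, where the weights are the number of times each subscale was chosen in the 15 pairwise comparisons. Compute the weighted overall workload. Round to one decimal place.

53.9

The tallies are the weights (they sum to 15).
Weighted sum = 3·76 + 4·42 + 0·53 + 5·77 + 2·8 + 1·11
            = 228 + 168 + 0 + 385 + 16 + 11 = 808.
Overall workload = 808 / 15 = 53.8667 ≈ 53.9.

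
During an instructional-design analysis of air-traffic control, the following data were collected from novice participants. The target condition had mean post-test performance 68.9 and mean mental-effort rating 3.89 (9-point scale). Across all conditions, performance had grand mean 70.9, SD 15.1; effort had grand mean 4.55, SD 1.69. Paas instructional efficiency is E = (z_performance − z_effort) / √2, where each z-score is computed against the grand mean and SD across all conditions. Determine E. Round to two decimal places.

z_performance = (68.9 − 70.9) / 15.1 = -2.0000 / 15.1 = -0.1325.
z_effort = (3.89 − 4.55) / 1.69 = -0.6600 / 1.69 = -0.3905.
z_P − z_E = -0.1325 − (-0.3905) = 0.2580.
E = 0.2580 / √2 = 0.2580 / 1.41421 = 0.1824 ≈ 0.18.

0.18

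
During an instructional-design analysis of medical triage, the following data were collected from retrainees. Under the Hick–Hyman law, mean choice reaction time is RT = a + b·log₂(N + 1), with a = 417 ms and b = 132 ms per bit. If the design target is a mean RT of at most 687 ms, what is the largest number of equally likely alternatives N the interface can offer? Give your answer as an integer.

Set 417 + 132·log₂(N + 1) ≤ 687.
log₂(N + 1) ≤ (687 − 417) / 132 = 2.0455.
N + 1 ≤ 2^2.0455 = 4.1282.
N ≤ 3.1282, so the largest integer N is 3.

3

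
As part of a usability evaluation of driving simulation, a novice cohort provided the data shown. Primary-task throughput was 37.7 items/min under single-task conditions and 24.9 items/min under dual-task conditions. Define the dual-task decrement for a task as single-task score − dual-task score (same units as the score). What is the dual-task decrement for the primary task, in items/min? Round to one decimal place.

12.8

Decrement = 37.7 − 24.9 = 12.8000 items/min ≈ 12.8 items/min.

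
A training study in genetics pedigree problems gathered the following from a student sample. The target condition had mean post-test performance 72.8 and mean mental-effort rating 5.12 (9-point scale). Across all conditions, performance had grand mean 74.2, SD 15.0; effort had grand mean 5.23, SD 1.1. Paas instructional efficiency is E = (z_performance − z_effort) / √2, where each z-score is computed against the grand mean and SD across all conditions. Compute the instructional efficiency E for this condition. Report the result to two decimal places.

0.00

z_performance = (72.8 − 74.2) / 15.0 = -1.4000 / 15.0 = -0.0933.
z_effort = (5.12 − 5.23) / 1.1 = -0.1100 / 1.1 = -0.1000.
z_P − z_E = -0.0933 − (-0.1000) = 0.0067.
E = 0.0067 / √2 = 0.0067 / 1.41421 = 0.0047 ≈ 0.00.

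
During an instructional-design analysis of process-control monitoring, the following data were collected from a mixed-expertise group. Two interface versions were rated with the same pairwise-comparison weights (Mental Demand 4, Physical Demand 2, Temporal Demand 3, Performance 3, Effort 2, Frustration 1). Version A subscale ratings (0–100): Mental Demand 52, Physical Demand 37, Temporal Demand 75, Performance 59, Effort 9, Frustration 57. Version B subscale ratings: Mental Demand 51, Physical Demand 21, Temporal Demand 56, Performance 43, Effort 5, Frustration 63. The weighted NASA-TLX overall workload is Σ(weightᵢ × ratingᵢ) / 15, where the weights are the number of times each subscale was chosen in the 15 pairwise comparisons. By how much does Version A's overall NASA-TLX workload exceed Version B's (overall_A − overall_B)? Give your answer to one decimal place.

9.5

Version A weighted sum = 4·52 + 2·37 + 3·75 + 3·59 + 2·9 + 1·57 = 208 + 74 + 225 + 177 + 18 + 57 = 759; overall_A = 759/15 = 50.6000.
Version B weighted sum = 4·51 + 2·21 + 3·56 + 3·43 + 2·5 + 1·63 = 204 + 42 + 168 + 129 + 10 + 63 = 616; overall_B = 616/15 = 41.0667.
Difference = 50.6000 − 41.0667 = 9.5333 ≈ 9.5.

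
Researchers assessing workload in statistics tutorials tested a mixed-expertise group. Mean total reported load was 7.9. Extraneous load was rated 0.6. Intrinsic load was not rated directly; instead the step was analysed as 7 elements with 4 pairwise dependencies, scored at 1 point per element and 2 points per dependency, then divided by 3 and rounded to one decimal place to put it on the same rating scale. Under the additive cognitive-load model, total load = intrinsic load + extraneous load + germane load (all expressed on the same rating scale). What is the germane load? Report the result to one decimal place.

Intrinsic (element-interactivity): (7 × 1 + 4 × 2) / 3 = 15 / 3 = 5.0000 → 5.0.
germane load = total − intrinsic − extraneous
             = 7.9 − 5.0 − 0.6 = 2.3.

2.3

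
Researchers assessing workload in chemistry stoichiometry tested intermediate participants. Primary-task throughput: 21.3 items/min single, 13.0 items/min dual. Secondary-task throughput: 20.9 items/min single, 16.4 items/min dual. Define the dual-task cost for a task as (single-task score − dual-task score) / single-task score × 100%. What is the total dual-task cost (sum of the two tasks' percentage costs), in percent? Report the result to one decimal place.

60.5

Primary cost = (21.3 − 13.0) / 21.3 × 100% = 38.9671%.
Secondary cost = (20.9 − 16.4) / 20.9 × 100% = 21.5311%.
Total = 38.9671% + 21.5311% = 60.4982% ≈ 60.5%.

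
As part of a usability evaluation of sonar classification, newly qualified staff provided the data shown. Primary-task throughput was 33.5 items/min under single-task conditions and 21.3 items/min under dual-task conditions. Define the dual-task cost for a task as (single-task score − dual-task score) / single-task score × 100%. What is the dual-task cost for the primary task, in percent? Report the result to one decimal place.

36.4

Cost = (33.5 − 21.3) / 33.5 × 100%
     = 12.2000 / 33.5 × 100% = 36.4179%.
≈ 36.4%.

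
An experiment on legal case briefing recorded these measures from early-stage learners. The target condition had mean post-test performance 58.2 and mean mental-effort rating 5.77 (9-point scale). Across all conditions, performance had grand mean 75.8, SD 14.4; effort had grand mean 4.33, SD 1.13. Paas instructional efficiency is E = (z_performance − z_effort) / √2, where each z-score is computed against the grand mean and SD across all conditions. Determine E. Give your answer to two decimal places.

z_performance = (58.2 − 75.8) / 14.4 = -17.6000 / 14.4 = -1.2222.
z_effort = (5.77 − 4.33) / 1.13 = 1.4400 / 1.13 = 1.2743.
z_P − z_E = -1.2222 − 1.2743 = -2.4965.
E = -2.4965 / √2 = -2.4965 / 1.41421 = -1.7653 ≈ -1.77.

-1.77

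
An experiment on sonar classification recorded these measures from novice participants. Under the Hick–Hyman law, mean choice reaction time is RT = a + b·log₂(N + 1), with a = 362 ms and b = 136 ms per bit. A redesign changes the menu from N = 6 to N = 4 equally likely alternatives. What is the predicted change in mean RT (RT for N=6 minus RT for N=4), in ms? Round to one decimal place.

66.0

RT(6) = 362 + 136·log₂(7) = 362 + 136·2.8074 = 743.8064 ms.
RT(4) = 362 + 136·log₂(5) = 362 + 136·2.3219 = 677.7784 ms.
Difference = 743.8064 − 677.7784 = 66.0280 ≈ 66.0 ms.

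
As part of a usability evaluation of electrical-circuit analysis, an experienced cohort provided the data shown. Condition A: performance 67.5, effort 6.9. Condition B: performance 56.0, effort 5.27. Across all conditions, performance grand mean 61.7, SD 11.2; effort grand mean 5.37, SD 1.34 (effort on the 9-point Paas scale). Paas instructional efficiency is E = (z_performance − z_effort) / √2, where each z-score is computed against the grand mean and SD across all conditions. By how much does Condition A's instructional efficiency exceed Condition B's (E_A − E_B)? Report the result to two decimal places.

-0.13

Condition A: z_P = (67.5 − 61.7)/11.2 = 0.5179; z_E = (6.9 − 5.37)/1.34 = 1.1418; E_A = (0.5179 − 1.1418)/√2 = -0.4412.
Condition B: z_P = (56.0 − 61.7)/11.2 = -0.5089; z_E = (5.27 − 5.37)/1.34 = -0.0746; E_B = (-0.5089 − (-0.0746))/√2 = -0.3071.
E_A − E_B = -0.4412 − (-0.3071) = -0.1341 ≈ -0.13.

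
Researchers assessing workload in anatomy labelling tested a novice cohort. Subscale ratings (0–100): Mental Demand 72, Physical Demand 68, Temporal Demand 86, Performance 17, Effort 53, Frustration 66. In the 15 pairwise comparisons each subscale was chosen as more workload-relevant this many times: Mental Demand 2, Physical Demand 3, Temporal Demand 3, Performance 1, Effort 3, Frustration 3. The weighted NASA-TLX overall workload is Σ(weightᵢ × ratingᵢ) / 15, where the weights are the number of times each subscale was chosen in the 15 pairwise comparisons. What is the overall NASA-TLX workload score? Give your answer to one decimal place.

The tallies are the weights (they sum to 15).
Weighted sum = 2·72 + 3·68 + 3·86 + 1·17 + 3·53 + 3·66
            = 144 + 204 + 258 + 17 + 159 + 198 = 980.
Overall workload = 980 / 15 = 65.3333 ≈ 65.3.

65.3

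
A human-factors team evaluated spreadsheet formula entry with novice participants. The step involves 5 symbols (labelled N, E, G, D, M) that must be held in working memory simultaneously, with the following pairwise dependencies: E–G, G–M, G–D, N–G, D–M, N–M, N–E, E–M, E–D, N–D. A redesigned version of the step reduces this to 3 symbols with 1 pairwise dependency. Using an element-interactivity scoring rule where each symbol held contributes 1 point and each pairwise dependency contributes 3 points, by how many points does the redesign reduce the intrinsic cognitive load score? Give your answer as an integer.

Original: 5 × 1 + 10 × 3 = 5 + 30 = 35.
Redesigned: 3 × 1 + 1 × 3 = 3 + 3 = 6.
Reduction = 35 − 6 = 29.

29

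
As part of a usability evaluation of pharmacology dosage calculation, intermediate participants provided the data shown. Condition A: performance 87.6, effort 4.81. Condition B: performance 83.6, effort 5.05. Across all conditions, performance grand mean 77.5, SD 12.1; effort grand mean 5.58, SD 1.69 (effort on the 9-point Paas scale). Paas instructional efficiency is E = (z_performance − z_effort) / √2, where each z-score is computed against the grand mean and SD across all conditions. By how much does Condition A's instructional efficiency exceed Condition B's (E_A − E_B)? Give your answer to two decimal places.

0.33

Condition A: z_P = (87.6 − 77.5)/12.1 = 0.8347; z_E = (4.81 − 5.58)/1.69 = -0.4556; E_A = (0.8347 − (-0.4556))/√2 = 0.9124.
Condition B: z_P = (83.6 − 77.5)/12.1 = 0.5041; z_E = (5.05 − 5.58)/1.69 = -0.3136; E_B = (0.5041 − (-0.3136))/√2 = 0.5782.
E_A − E_B = 0.9124 − 0.5782 = 0.3342 ≈ 0.33.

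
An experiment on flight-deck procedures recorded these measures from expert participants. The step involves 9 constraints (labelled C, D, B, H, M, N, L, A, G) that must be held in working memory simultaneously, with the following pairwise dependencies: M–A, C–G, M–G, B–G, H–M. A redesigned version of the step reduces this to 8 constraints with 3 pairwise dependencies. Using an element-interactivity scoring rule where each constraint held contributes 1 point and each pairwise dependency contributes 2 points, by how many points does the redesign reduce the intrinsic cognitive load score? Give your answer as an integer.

Original: 9 × 1 + 5 × 2 = 9 + 10 = 19.
Redesigned: 8 × 1 + 3 × 2 = 8 + 6 = 14.
Reduction = 19 − 14 = 5.

5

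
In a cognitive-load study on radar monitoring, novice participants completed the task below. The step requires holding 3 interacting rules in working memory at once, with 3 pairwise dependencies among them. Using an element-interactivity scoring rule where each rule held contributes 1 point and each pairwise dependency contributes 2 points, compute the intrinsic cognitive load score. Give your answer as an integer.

Element contribution: 3 × 1 = 3.
Interaction contribution: 3 × 2 = 6.
Intrinsic load = 3 + 6 = 9.

9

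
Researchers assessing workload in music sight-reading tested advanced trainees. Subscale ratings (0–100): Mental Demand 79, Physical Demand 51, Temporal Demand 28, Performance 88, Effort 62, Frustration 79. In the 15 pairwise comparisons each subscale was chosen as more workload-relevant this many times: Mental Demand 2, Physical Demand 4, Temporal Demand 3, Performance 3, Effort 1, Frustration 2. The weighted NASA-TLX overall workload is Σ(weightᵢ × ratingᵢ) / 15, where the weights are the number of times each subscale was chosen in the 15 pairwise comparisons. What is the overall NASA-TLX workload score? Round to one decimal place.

62.0

The tallies are the weights (they sum to 15).
Weighted sum = 2·79 + 4·51 + 3·28 + 3·88 + 1·62 + 2·79
            = 158 + 204 + 84 + 264 + 62 + 158 = 930.
Overall workload = 930 / 15 = 62.0000 ≈ 62.0.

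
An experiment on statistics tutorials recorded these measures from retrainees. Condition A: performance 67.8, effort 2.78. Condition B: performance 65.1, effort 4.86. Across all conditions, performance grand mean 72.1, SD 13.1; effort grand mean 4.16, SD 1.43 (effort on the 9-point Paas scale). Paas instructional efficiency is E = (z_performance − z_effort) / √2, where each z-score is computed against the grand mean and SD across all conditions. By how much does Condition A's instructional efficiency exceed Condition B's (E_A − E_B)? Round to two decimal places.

1.17

Condition A: z_P = (67.8 − 72.1)/13.1 = -0.3282; z_E = (2.78 − 4.16)/1.43 = -0.9650; E_A = (-0.3282 − (-0.9650))/√2 = 0.4503.
Condition B: z_P = (65.1 − 72.1)/13.1 = -0.5344; z_E = (4.86 − 4.16)/1.43 = 0.4895; E_B = (-0.5344 − 0.4895)/√2 = -0.7240.
E_A − E_B = 0.4503 − (-0.7240) = 1.1743 ≈ 1.17.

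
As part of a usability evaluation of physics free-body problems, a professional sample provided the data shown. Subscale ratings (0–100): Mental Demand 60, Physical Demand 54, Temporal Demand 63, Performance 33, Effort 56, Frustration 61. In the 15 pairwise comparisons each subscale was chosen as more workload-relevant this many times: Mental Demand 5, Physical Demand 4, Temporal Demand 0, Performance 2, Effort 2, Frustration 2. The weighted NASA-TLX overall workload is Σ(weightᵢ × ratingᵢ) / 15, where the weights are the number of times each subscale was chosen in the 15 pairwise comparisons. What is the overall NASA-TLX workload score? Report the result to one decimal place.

The tallies are the weights (they sum to 15).
Weighted sum = 5·60 + 4·54 + 0·63 + 2·33 + 2·56 + 2·61
            = 300 + 216 + 0 + 66 + 112 + 122 = 816.
Overall workload = 816 / 15 = 54.4000 ≈ 54.4.

54.4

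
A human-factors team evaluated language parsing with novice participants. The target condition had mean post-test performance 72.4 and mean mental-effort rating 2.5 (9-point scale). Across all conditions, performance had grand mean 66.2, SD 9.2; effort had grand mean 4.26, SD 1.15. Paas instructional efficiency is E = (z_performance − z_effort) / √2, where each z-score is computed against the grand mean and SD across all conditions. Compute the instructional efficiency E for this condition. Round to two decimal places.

z_performance = (72.4 − 66.2) / 9.2 = 6.2000 / 9.2 = 0.6739.
z_effort = (2.5 − 4.26) / 1.15 = -1.7600 / 1.15 = -1.5304.
z_P − z_E = 0.6739 − (-1.5304) = 2.2043.
E = 2.2043 / √2 = 2.2043 / 1.41421 = 1.5587 ≈ 1.56.

1.56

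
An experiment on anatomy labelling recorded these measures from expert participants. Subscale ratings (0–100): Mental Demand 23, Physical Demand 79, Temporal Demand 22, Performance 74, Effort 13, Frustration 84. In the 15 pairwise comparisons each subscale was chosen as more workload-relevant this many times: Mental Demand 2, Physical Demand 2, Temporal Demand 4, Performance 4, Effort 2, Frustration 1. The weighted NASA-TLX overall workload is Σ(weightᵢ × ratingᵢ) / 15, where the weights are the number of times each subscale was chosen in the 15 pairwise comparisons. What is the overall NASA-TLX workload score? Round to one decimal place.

46.5

The tallies are the weights (they sum to 15).
Weighted sum = 2·23 + 2·79 + 4·22 + 4·74 + 2·13 + 1·84
            = 46 + 158 + 88 + 296 + 26 + 84 = 698.
Overall workload = 698 / 15 = 46.5333 ≈ 46.5.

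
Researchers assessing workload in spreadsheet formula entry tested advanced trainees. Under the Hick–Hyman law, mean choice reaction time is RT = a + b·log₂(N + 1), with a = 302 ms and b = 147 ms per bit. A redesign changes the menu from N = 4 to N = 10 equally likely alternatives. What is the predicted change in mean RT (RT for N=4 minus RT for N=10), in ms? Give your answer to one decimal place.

RT(4) = 302 + 147·log₂(5) = 302 + 147·2.3219 = 643.3193 ms.
RT(10) = 302 + 147·log₂(11) = 302 + 147·3.4594 = 810.5318 ms.
Difference = 643.3193 − 810.5318 = -167.2125 ≈ -167.2 ms.

-167.2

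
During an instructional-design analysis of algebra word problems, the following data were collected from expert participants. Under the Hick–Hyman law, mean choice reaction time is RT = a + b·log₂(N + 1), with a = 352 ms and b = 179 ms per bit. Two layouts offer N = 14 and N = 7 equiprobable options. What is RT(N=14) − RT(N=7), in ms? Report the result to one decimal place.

162.3

RT(14) = 352 + 179·log₂(15) = 352 + 179·3.9069 = 1051.3351 ms.
RT(7) = 352 + 179·log₂(8) = 352 + 179·3.0000 = 889.0000 ms.
Difference = 1051.3351 − 889.0000 = 162.3351 ≈ 162.3 ms.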